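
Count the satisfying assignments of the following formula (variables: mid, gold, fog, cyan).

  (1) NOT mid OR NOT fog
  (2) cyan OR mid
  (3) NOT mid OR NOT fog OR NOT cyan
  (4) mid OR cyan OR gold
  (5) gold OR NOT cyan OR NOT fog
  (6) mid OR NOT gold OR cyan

7

There are 2^4 = 16 truth assignments over (mid, gold, fog, cyan).
Split on fog. With fog = true, the clauses containing fog are satisfied and NOT fog drops from the rest; 1 of the 2^3 = 8 assignments to the other variables satisfy what remains.
With fog = false, by the same count on the reduced clause set, 6 assignments work.
Total: 1 + 6 = 7.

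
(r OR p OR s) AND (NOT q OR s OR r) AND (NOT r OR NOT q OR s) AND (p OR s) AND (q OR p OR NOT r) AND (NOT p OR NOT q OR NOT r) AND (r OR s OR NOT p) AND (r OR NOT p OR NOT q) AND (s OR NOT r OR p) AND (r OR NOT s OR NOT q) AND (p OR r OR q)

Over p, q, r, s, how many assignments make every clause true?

There are 2^4 = 16 truth assignments over (p, q, r, s).
Check each against the 11 clauses (columns in the order p, q, r, s):
  F F F F  ✗ fails (r OR p OR s)
  F F F T  ✗ fails (p OR r OR q)
  F F T F  ✗ fails (p OR s)
  F F T T  ✗ fails (q OR p OR NOT r)
  F T F F  ✗ fails (r OR p OR s)
  F T F T  ✗ fails (r OR NOT s OR NOT q)
  F T T F  ✗ fails (NOT r OR NOT q OR s)
  F T T T  ✓ satisfies all
  T F F F  ✗ fails (r OR s OR NOT p)
  T F F T  ✓ satisfies all
  T F T F  ✓ satisfies all
  T F T T  ✓ satisfies all
  T T F F  ✗ fails (NOT q OR s OR r)
  T T F T  ✗ fails (r OR NOT p OR NOT q)
  T T T F  ✗ fails (NOT r OR NOT q OR s)
  T T T T  ✗ fails (NOT p OR NOT q OR NOT r)
4 of the 16 rows are models.

4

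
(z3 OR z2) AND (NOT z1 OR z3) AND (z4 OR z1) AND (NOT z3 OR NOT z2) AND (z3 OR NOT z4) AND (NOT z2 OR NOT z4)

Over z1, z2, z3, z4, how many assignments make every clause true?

3

There are 2^4 = 16 truth assignments over (z1, z2, z3, z4).
Check each against the 6 clauses (columns in the order z1, z2, z3, z4):
  F F F F  ✗ fails (z3 OR z2)
  F F F T  ✗ fails (z3 OR z2)
  F F T F  ✗ fails (z4 OR z1)
  F F T T  ✓ satisfies all
  F T F F  ✗ fails (z4 OR z1)
  F T F T  ✗ fails (z3 OR NOT z4)
  F T T F  ✗ fails (z4 OR z1)
  F T T T  ✗ fails (NOT z3 OR NOT z2)
  T F F F  ✗ fails (z3 OR z2)
  T F F T  ✗ fails (z3 OR z2)
  T F T F  ✓ satisfies all
  T F T T  ✓ satisfies all
  T T F F  ✗ fails (NOT z1 OR z3)
  T T F T  ✗ fails (NOT z1 OR z3)
  T T T F  ✗ fails (NOT z3 OR NOT z2)
  T T T T  ✗ fails (NOT z3 OR NOT z2)
3 of the 16 rows are models.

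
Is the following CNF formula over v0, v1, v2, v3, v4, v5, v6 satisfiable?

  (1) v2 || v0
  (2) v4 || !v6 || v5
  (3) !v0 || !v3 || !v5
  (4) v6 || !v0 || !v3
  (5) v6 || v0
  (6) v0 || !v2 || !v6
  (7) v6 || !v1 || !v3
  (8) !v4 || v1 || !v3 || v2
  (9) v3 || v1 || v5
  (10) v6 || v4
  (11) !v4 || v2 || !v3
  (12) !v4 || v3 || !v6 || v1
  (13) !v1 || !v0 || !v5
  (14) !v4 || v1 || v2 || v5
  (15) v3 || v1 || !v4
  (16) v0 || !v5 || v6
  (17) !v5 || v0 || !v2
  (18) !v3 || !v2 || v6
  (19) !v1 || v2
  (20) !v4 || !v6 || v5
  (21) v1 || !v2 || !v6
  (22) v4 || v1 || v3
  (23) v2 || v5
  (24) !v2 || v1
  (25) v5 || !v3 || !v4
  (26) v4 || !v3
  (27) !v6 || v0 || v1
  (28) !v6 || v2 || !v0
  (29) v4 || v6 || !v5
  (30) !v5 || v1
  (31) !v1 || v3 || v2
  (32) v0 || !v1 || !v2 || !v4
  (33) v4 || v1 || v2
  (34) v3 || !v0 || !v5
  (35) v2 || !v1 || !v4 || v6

Yes, satisfiable

Branch on v2: set v2 = true.
Unit clause (v1) forces v1 = true.
Branch on v6: set v6 = false.
Unit clause (v0) forces v0 = true.
Unit clause (!v3) forces v3 = false.
Unit clause (v4) forces v4 = true.
Unit clause (!v5) forces v5 = false.
Every clause now holds.
A satisfying assignment: v0 ↦ true; v1 ↦ true; v2 ↦ true; v3 ↦ false; v4 ↦ true; v5 ↦ false; v6 ↦ false.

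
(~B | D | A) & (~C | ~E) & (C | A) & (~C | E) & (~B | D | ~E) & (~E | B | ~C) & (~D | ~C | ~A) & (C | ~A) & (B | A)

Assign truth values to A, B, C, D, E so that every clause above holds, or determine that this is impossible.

Try C = 0.
Unit clause (A) forces A = 1.
Now (~A) is unsatisfied and unit — conflict.
Undo C and try C = 1.
Unit clause (~E) forces E = 0.
Now (E) is unsatisfied and unit — conflict.
Either choice for C ends in contradiction.

UNSATISFIABLE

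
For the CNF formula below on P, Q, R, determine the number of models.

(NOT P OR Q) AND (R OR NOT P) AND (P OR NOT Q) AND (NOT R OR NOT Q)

2

There are 2^3 = 8 truth assignments over (P, Q, R).
Check each against the 4 clauses (columns in the order P, Q, R):
  F F F  ✓ satisfies all
  F F T  ✓ satisfies all
  F T F  ✗ fails (P OR NOT Q)
  F T T  ✗ fails (P OR NOT Q)
  T F F  ✗ fails (NOT P OR Q)
  T F T  ✗ fails (NOT P OR Q)
  T T F  ✗ fails (R OR NOT P)
  T T T  ✗ fails (NOT R OR NOT Q)
2 of the 8 rows are models.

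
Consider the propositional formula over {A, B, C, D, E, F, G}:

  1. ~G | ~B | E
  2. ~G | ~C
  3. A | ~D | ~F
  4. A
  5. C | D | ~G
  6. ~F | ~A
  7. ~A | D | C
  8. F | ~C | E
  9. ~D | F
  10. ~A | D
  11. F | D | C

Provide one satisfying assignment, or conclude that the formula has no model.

UNSATISFIABLE

(A) alone gives A = 1.
(~F) alone gives F = 0.
(~D) alone gives D = 0.
But (D) is also a unit clause — contradiction.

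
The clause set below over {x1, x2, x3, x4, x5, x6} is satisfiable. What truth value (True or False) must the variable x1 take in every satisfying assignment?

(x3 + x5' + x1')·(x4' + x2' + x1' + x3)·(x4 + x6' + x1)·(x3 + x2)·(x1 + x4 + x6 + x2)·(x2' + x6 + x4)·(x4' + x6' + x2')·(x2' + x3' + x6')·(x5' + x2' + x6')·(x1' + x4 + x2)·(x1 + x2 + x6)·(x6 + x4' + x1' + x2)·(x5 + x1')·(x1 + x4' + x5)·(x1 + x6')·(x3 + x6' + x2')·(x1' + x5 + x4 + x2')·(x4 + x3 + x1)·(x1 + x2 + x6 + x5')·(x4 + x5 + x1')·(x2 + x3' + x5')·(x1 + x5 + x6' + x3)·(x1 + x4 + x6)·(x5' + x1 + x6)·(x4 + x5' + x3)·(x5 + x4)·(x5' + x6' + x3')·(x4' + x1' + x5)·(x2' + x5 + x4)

True

Suppose x1 = 0.
From the singleton clause (x6'), x6 = 0.
From the singleton clause (x2), x2 = 1.
From the singleton clause (x4), x4 = 1.
From the singleton clause (x5), x5 = 1.
But (x5') is also a unit clause — contradiction.
So every satisfying assignment has x1 = True.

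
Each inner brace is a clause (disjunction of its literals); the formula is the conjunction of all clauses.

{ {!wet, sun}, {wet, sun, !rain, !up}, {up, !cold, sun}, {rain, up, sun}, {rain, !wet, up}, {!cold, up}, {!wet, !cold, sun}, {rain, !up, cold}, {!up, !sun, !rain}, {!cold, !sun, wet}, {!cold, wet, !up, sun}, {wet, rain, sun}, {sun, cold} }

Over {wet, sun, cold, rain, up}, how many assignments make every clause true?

4

There are 2^5 = 32 truth assignments over (wet, sun, cold, rain, up).
Split on rain. With rain = true, the clauses containing rain are satisfied and !rain drops from the rest; 2 of the 2^4 = 16 assignments to the other variables satisfy what remains.
With rain = false, by the same count on the reduced clause set, 2 assignments work.
(One model: wet=F, sun=T, cold=F, rain=F, up=F.)
Total: 2 + 2 = 4.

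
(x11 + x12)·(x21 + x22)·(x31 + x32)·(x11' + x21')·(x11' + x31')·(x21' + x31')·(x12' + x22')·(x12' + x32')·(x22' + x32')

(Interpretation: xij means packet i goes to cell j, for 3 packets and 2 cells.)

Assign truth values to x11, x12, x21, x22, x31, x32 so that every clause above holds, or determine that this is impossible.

UNSATISFIABLE

Branch on x11: set x11 = 1.
The clause (x21') is unit, so x21 = 0.
The clause (x22) is unit, so x22 = 1.
The clause (x31') is unit, so x31 = 0.
The clause (x32) is unit, so x32 = 1.
But (x32') is also a unit clause — contradiction.
That branch fails; take x11 = 0 instead.
The clause (x12) is unit, so x12 = 1.
The clause (x22') is unit, so x22 = 0.
The clause (x21) is unit, so x21 = 1.
The clause (x31') is unit, so x31 = 0.
The clause (x32) is unit, so x32 = 1.
But (x32') is also a unit clause — contradiction.
Either choice for x11 ends in contradiction.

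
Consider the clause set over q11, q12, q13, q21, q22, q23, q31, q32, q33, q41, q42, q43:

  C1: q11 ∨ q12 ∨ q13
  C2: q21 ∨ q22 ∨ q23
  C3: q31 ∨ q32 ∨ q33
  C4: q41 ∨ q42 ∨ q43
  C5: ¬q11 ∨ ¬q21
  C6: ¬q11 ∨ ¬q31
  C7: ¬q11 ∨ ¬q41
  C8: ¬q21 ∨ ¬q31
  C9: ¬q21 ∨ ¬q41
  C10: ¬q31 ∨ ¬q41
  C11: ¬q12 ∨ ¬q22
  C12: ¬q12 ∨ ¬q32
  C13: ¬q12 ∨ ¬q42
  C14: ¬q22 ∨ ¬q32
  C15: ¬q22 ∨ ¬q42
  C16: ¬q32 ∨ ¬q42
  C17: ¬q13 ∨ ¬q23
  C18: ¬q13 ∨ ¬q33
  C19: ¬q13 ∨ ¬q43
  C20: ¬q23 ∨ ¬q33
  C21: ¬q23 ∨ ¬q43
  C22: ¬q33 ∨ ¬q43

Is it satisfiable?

No, unsatisfiable

Case q11 = False:
Case q12 = True:
The clause (¬q22) is unit, so q22 = False.
The clause (¬q32) is unit, so q32 = False.
The clause (¬q42) is unit, so q42 = False.
Case q21 = True:
The clause (¬q31) is unit, so q31 = False.
The clause (q33) is unit, so q33 = True.
The clause (¬q41) is unit, so q41 = False.
The clause (q43) is unit, so q43 = True.
That conflicts with the unit clause (¬q43).
Undo q21 and try q21 = False.
The clause (q23) is unit, so q23 = True.
The clause (¬q13) is unit, so q13 = False.
The clause (¬q33) is unit, so q33 = False.
The clause (q31) is unit, so q31 = True.
The clause (¬q41) is unit, so q41 = False.
The clause (q43) is unit, so q43 = True.
That conflicts with the unit clause (¬q43).
Either choice for q21 ends in contradiction.
Undo q12 and try q12 = False.
The clause (q13) is unit, so q13 = True.
The clause (¬q23) is unit, so q23 = False.
The clause (¬q33) is unit, so q33 = False.
The clause (¬q43) is unit, so q43 = False.
Case q21 = True:
The clause (¬q31) is unit, so q31 = False.
The clause (q32) is unit, so q32 = True.
The clause (¬q41) is unit, so q41 = False.
The clause (q42) is unit, so q42 = True.
That conflicts with the unit clause (¬q42).
Undo q21 and try q21 = False.
The clause (q22) is unit, so q22 = True.
The clause (¬q32) is unit, so q32 = False.
The clause (q31) is unit, so q31 = True.
The clause (¬q41) is unit, so q41 = False.
The clause (q42) is unit, so q42 = True.
That conflicts with the unit clause (¬q42).
Either choice for q21 ends in contradiction.
Either choice for q12 ends in contradiction.
Undo q11 and try q11 = True.
The clause (¬q21) is unit, so q21 = False.
The clause (¬q31) is unit, so q31 = False.
The clause (¬q41) is unit, so q41 = False.
Case q22 = True:
The clause (¬q12) is unit, so q12 = False.
The clause (¬q32) is unit, so q32 = False.
The clause (q33) is unit, so q33 = True.
The clause (¬q42) is unit, so q42 = False.
The clause (q43) is unit, so q43 = True.
That conflicts with the unit clause (¬q43).
Undo q22 and try q22 = False.
The clause (q23) is unit, so q23 = True.
The clause (¬q13) is unit, so q13 = False.
The clause (¬q33) is unit, so q33 = False.
The clause (q32) is unit, so q32 = True.
The clause (¬q12) is unit, so q12 = False.
The clause (¬q42) is unit, so q42 = False.
The clause (q43) is unit, so q43 = True.
That conflicts with the unit clause (¬q43).
Either choice for q22 ends in contradiction.
Either choice for q11 ends in contradiction.
No assignment satisfies every clause.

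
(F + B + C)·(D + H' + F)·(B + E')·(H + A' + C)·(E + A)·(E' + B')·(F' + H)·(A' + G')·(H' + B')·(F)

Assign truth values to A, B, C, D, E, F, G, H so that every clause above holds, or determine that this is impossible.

A: 1, B: 0, C: 1, D: 1, E: 0, F: 1, G: 0, H: 1

From the singleton clause (F), F = 1.
From the singleton clause (H), H = 1.
From the singleton clause (B'), B = 0.
From the singleton clause (E'), E = 0.
From the singleton clause (A), A = 1.
From the singleton clause (G'), G = 0.
All clauses hold; C, D can take either value.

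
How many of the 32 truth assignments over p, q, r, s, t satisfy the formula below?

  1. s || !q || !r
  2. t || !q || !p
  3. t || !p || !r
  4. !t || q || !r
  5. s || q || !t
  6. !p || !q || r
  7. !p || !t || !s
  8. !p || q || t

11

There are 2^5 = 32 truth assignments over (p, q, r, s, t).
Split on r. With r = true, the clauses containing r are satisfied and !r drops from the rest; 4 of the 2^4 = 16 assignments to the other variables satisfy what remains.
With r = false, by the same count on the reduced clause set, 7 assignments work.
Total: 4 + 7 = 11.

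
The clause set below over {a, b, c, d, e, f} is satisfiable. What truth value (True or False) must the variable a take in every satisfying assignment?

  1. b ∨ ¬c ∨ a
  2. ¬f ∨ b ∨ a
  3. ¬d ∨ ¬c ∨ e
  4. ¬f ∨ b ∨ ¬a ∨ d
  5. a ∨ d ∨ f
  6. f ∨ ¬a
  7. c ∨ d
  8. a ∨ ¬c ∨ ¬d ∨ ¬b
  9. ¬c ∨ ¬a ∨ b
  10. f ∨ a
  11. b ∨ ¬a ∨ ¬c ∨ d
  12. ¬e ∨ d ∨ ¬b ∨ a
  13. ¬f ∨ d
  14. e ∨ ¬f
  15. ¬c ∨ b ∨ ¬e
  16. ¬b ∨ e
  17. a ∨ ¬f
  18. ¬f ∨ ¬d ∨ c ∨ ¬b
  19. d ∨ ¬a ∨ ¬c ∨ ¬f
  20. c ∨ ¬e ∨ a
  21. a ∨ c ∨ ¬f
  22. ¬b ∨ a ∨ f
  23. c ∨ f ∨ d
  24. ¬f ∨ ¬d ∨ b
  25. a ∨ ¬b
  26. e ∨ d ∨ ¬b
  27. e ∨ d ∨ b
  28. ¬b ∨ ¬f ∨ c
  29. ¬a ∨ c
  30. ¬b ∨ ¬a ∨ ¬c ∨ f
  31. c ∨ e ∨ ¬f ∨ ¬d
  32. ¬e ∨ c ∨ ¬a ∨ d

Suppose a = False.
Unit clause (f) forces f = True.
That conflicts with the unit clause (¬f).
So every satisfying assignment has a = True.

True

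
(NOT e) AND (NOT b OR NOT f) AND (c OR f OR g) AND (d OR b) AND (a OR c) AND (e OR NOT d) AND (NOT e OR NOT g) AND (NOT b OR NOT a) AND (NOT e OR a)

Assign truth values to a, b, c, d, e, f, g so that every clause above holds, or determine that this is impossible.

(NOT e) alone gives e = false.
(NOT d) alone gives d = false.
(b) alone gives b = true.
(NOT f) alone gives f = false.
(NOT a) alone gives a = false.
(c) alone gives c = true.
No clause remains; g is free.

a ↦ false,  b ↦ true,  c ↦ true,  d ↦ false,  e ↦ false,  f ↦ false,  g ↦ true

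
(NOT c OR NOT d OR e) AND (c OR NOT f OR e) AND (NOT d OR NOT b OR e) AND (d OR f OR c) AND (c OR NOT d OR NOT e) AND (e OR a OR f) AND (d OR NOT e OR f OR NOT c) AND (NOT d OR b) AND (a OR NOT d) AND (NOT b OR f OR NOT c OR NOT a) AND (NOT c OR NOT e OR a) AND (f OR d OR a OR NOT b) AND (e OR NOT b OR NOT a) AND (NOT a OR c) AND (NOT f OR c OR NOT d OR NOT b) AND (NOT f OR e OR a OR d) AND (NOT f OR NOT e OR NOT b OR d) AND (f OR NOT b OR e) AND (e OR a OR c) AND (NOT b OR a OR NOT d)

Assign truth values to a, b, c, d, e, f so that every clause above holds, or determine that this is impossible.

Branch on d: set d = false.
Branch on f: set f = true.
Branch on c: set c = false.
The clause (e) is unit, so e = true.
The clause (NOT a) is unit, so a = false.
The clause (NOT b) is unit, so b = false.
All clauses are satisfied.

a=false, b=false, c=false, d=false, e=true, f=true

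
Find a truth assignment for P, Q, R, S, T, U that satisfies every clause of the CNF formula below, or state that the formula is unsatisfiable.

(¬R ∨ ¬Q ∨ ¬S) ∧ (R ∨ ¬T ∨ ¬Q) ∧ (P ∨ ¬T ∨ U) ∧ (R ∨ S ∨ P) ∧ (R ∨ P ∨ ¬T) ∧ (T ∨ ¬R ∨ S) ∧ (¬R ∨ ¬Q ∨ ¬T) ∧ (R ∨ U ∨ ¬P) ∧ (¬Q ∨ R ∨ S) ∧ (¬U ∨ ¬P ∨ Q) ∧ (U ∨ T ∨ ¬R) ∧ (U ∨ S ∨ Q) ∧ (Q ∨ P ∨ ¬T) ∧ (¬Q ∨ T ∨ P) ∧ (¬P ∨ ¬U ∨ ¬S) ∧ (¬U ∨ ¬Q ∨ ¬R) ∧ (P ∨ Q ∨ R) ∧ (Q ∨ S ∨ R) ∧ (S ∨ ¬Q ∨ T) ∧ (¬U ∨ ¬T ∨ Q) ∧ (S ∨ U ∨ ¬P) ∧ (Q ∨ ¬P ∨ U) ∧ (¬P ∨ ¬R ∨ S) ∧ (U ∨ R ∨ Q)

P=False,  Q=False,  R=True,  S=True,  T=False,  U=True

Try R = True.
Try Q = False.
Try T = False.
From the singleton clause (S), S = True.
From the singleton clause (U), U = True.
From the singleton clause (¬P), P = False.
This assignment satisfies each clause.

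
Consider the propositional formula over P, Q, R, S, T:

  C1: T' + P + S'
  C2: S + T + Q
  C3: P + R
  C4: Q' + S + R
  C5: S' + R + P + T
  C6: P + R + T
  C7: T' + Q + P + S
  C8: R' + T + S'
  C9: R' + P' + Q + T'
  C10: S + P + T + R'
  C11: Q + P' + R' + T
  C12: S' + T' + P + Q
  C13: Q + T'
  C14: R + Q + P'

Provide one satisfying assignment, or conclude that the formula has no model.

Case P = 1:
Case Q = 1:
Case S = 1:
Case R = 0:
No clause remains; T is free.

P: 1, Q: 1, R: 0, S: 1, T: 0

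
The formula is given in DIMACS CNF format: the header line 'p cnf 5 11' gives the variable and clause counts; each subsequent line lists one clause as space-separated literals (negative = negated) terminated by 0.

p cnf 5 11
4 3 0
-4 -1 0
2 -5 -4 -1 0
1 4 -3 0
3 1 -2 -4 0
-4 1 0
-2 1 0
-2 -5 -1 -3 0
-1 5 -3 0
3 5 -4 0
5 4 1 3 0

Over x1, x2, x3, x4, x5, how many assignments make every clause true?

1

There are 2^5 = 32 truth assignments over (x1, x2, x3, x4, x5).
Split on x2. With x2 = True, the clauses containing x2 are satisfied and ¬x2 drops from the rest; 0 of the 2^4 = 16 assignments to the other variables satisfy what remains.
With x2 = False, by the same count on the reduced clause set, 1 assignment works.
(One model: x1=T, x2=F, x3=T, x4=F, x5=T.)
Total: 0 + 1 = 1.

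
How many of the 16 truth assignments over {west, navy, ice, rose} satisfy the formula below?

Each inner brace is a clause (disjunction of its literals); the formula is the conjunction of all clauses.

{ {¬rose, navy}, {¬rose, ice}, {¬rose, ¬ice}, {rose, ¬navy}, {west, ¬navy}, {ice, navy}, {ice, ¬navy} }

There are 2^4 = 16 truth assignments over (west, navy, ice, rose).
Check each against the 7 clauses (columns in the order west, navy, ice, rose):
  F F F F  ✗ fails (ice ∨ navy)
  F F F T  ✗ fails (¬rose ∨ navy)
  F F T F  ✓ satisfies all
  F F T T  ✗ fails (¬rose ∨ navy)
  F T F F  ✗ fails (rose ∨ ¬navy)
  F T F T  ✗ fails (¬rose ∨ ice)
  F T T F  ✗ fails (rose ∨ ¬navy)
  F T T T  ✗ fails (¬rose ∨ ¬ice)
  T F F F  ✗ fails (ice ∨ navy)
  T F F T  ✗ fails (¬rose ∨ navy)
  T F T F  ✓ satisfies all
  T F T T  ✗ fails (¬rose ∨ navy)
  T T F F  ✗ fails (rose ∨ ¬navy)
  T T F T  ✗ fails (¬rose ∨ ice)
  T T T F  ✗ fails (rose ∨ ¬navy)
  T T T T  ✗ fails (¬rose ∨ ¬ice)
2 of the 16 rows are models.

2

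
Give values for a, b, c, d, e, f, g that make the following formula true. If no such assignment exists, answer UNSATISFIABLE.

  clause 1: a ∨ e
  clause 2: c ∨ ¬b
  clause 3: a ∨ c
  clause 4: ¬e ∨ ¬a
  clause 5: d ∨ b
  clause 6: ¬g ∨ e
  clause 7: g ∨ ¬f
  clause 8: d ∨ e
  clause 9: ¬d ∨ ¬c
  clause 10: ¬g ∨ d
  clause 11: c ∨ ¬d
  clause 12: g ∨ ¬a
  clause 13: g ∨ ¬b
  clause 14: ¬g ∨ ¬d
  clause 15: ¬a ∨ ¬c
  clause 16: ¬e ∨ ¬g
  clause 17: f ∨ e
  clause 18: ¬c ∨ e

UNSATISFIABLE

Suppose a = True.
Unit clause (¬e) forces e = False.
Unit clause (¬g) forces g = False.
Now (g) is unsatisfied and unit — conflict.
That branch fails; take a = False instead.
Unit clause (e) forces e = True.
Unit clause (c) forces c = True.
Unit clause (¬d) forces d = False.
Unit clause (b) forces b = True.
Unit clause (¬g) forces g = False.
Now (g) is unsatisfied and unit — conflict.
Neither a = True nor a = False works.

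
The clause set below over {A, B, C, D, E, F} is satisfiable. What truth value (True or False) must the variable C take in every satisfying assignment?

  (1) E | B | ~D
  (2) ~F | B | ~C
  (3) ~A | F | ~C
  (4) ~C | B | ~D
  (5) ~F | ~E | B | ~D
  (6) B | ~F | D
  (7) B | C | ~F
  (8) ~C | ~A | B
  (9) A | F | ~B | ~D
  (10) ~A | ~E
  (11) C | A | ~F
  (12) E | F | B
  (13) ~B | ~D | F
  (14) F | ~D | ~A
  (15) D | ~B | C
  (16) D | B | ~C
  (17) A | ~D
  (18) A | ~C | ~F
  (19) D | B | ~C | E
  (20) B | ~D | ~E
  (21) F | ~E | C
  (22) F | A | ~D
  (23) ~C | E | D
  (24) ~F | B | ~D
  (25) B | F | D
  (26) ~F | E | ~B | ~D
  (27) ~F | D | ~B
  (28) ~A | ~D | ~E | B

Suppose C = 0.
Try B = 1.
(D) alone gives D = 1.
(F) alone gives F = 1.
(A) alone gives A = 1.
(~E) alone gives E = 0.
But (E) is also a unit clause — contradiction.
Backtrack on B: now try B = 0.
(~F) alone gives F = 0.
(E) alone gives E = 1.
But (~E) is also a unit clause — contradiction.
Both values of B lead to a conflict.
So every satisfying assignment has C = True.

True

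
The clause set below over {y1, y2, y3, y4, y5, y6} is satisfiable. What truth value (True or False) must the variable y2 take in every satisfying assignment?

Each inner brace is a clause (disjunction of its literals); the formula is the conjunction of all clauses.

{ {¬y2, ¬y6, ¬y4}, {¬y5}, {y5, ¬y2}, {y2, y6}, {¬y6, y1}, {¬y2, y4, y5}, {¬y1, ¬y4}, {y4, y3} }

False

Suppose y2 = True.
(¬y5) alone gives y5 = False.
But (y5) is also a unit clause — contradiction.
So every satisfying assignment has y2 = False.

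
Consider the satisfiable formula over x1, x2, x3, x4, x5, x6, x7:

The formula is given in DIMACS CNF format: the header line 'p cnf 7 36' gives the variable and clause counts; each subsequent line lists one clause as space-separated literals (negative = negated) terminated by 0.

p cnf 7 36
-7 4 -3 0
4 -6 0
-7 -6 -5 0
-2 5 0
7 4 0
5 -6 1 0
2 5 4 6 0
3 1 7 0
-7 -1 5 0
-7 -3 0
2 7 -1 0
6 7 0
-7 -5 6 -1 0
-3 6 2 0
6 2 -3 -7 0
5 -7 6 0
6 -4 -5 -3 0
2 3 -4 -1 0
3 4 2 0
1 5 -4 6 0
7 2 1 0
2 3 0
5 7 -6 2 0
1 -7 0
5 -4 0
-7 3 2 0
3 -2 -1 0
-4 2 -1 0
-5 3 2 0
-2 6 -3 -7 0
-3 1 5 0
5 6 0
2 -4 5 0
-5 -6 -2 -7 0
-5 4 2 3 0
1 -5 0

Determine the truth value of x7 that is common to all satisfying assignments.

False

Suppose x7 = True.
From the singleton clause (¬x3), x3 = False.
From the singleton clause (x2), x2 = True.
From the singleton clause (x5), x5 = True.
From the singleton clause (¬x6), x6 = False.
From the singleton clause (¬x1), x1 = False.
That conflicts with the unit clause (x1).
So every satisfying assignment has x7 = False.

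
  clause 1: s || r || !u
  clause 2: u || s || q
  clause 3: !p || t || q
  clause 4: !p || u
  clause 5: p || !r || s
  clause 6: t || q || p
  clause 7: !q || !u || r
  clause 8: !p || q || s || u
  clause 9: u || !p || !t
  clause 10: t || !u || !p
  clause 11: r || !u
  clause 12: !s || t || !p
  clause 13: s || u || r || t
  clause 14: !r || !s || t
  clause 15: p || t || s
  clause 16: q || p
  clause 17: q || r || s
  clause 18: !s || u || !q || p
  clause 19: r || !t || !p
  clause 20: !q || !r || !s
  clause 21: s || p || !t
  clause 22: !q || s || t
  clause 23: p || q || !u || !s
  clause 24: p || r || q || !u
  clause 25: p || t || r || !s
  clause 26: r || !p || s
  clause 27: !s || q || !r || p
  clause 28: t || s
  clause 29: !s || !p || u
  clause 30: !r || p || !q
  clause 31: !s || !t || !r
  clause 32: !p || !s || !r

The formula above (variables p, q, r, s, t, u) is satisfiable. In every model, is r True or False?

True

Suppose r = false.
From the singleton clause (!u), u = false.
From the singleton clause (!p), p = false.
From the singleton clause (q), q = true.
From the singleton clause (!s), s = false.
From the singleton clause (t), t = true.
But (!t) is also a unit clause — contradiction.
So every satisfying assignment has r = True.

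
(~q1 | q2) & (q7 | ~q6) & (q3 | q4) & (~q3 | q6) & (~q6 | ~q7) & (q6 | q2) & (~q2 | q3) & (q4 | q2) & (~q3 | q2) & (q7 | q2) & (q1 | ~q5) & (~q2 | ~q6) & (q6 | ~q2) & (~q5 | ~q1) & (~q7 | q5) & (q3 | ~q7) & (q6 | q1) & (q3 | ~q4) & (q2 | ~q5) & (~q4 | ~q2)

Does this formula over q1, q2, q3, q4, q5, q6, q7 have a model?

Branch on q1: set q1 = 0.
(~q5) alone gives q5 = 0.
(~q7) alone gives q7 = 0.
(~q6) alone gives q6 = 0.
Now (q6) is unsatisfied and unit — conflict.
Undo q1 and try q1 = 1.
(q2) alone gives q2 = 1.
(q3) alone gives q3 = 1.
(q6) alone gives q6 = 1.
Now (~q6) is unsatisfied and unit — conflict.
Neither q1 = 1 nor q1 = 0 works.
No assignment satisfies every clause.

No, unsatisfiable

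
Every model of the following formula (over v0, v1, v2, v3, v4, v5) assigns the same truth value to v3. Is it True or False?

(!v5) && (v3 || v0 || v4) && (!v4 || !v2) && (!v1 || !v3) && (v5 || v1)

Suppose v3 = true.
From the singleton clause (!v5), v5 = false.
From the singleton clause (!v1), v1 = false.
That conflicts with the unit clause (v1).
So every satisfying assignment has v3 = False.

False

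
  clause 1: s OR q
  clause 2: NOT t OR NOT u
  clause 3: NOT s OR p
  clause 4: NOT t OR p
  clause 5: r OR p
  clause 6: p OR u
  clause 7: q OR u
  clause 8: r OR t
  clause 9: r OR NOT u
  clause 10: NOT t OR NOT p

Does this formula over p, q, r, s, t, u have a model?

Satisfiable

Try s = true.
(p) alone gives p = true.
(NOT t) alone gives t = false.
(r) alone gives r = true.
Try q = true.
Every clause is now satisfied; u is unconstrained.
A satisfying assignment: p: true; q: true; r: true; s: true; t: false; u: true.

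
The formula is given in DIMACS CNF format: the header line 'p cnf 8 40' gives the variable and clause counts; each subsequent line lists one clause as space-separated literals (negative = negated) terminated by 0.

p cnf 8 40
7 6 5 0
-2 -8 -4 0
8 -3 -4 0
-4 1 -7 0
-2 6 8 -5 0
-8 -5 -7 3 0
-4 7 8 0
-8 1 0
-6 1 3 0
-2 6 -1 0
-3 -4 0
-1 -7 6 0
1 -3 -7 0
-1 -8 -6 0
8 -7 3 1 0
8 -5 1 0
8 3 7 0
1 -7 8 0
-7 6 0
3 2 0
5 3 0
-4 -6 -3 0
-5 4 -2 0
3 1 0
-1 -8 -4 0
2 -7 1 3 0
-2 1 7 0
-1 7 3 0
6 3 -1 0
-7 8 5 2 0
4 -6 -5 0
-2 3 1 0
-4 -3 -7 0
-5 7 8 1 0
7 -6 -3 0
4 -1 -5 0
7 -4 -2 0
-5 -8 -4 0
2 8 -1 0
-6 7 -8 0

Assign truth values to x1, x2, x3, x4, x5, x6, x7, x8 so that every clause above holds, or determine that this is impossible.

Suppose x8 = False.
Suppose x3 = False.
From the singleton clause (x7), x7 = True.
From the singleton clause (x1), x1 = True.
From the singleton clause (x6), x6 = True.
From the singleton clause (x2), x2 = True.
From the singleton clause (x5), x5 = True.
From the singleton clause (x4), x4 = True.
Every clause now holds.

x1=True; x2=True; x3=False; x4=True; x5=True; x6=True; x7=True; x8=False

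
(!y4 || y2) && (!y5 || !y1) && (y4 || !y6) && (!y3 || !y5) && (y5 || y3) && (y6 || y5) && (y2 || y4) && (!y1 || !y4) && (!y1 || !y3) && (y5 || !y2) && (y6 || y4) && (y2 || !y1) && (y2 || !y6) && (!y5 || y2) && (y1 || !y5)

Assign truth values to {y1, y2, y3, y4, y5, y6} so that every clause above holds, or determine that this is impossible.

Try y4 = false.
(!y6) alone gives y6 = false.
Now (y6) is unsatisfied and unit — conflict.
Undo y4 and try y4 = true.
(y2) alone gives y2 = true.
(!y1) alone gives y1 = false.
(y5) alone gives y5 = true.
Now (!y5) is unsatisfied and unit — conflict.
Both values of y4 lead to a conflict.

UNSATISFIABLE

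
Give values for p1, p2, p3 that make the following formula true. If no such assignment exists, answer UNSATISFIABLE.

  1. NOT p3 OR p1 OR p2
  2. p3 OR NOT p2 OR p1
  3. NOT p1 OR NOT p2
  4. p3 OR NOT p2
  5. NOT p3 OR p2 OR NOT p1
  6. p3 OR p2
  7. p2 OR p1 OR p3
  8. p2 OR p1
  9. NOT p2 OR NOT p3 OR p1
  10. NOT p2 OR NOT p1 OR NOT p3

Case p1 = false:
The clause (p2) is unit, so p2 = true.
The clause (p3) is unit, so p3 = true.
But (NOT p3) is also a unit clause — contradiction.
That branch fails; take p1 = true instead.
The clause (NOT p2) is unit, so p2 = false.
The clause (NOT p3) is unit, so p3 = false.
But (p3) is also a unit clause — contradiction.
Either choice for p1 ends in contradiction.

UNSATISFIABLE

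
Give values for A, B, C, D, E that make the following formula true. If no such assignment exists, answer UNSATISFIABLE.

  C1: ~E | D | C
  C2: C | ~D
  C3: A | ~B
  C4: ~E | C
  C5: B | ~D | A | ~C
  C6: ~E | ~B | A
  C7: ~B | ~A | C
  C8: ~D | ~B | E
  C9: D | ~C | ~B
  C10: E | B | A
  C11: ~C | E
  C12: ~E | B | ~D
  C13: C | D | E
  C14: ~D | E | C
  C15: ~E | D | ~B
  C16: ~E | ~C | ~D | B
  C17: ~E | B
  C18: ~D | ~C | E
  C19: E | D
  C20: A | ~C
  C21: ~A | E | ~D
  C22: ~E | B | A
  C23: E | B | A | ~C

A=1; B=1; C=1; D=1; E=1

Case C = 1:
Unit clause (E) forces E = 1.
Unit clause (B) forces B = 1.
Unit clause (A) forces A = 1.
Unit clause (D) forces D = 1.
Every clause now holds.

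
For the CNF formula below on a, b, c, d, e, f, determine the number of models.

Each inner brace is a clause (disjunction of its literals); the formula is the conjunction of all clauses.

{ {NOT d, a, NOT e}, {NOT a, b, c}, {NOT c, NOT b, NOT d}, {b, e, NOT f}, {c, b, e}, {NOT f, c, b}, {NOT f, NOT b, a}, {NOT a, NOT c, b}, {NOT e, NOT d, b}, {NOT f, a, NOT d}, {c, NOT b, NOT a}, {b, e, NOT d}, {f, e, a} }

9

There are 2^6 = 64 truth assignments over (a, b, c, d, e, f).
Split on c. With c = true, the clauses containing c are satisfied and NOT c drops from the rest; 7 of the 2^5 = 32 assignments to the other variables satisfy what remains.
With c = false, by the same count on the reduced clause set, 2 assignments work.
Total: 7 + 2 = 9.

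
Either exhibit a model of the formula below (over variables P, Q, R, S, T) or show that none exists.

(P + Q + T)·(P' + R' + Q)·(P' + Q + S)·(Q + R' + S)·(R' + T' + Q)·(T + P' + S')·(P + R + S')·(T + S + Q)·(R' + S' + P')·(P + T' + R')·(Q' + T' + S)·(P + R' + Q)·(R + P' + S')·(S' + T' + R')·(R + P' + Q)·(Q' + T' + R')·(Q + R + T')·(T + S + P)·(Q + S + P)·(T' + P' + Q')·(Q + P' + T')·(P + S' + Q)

Suppose P = 1.
Suppose R = 0.
Unit clause (S') forces S = 0.
Unit clause (Q) forces Q = 1.
Unit clause (T') forces T = 0.
All clauses are satisfied.

P: 1; Q: 1; R: 0; S: 0; T: 0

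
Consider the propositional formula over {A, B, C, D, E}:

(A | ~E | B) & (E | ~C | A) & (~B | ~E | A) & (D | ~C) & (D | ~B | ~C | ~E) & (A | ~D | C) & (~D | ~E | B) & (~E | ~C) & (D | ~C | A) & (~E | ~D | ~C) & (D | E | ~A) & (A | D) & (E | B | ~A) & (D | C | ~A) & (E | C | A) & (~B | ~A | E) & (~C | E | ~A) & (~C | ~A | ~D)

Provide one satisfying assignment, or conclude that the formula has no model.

Case D = 1:
Case A = 1:
Unit clause (~C) forces C = 0.
Case E = 1:
Unit clause (B) forces B = 1.
Every clause now holds.

A=1; B=1; C=0; D=1; E=1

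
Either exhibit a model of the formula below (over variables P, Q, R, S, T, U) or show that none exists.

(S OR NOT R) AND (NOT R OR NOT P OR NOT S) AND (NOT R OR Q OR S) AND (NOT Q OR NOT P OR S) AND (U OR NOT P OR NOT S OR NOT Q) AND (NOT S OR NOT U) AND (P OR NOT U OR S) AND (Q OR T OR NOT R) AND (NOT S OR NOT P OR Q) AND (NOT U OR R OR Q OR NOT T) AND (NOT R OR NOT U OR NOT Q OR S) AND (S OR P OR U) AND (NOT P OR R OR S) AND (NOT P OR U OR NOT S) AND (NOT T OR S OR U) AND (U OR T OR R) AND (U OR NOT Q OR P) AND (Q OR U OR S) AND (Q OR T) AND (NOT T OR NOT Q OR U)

Case S = true:
From the singleton clause (NOT U), U = false.
From the singleton clause (NOT P), P = false.
From the singleton clause (NOT Q), Q = false.
From the singleton clause (T), T = true.
All clauses hold; R can take either value.

P: false, Q: false, R: true, S: true, T: true, U: false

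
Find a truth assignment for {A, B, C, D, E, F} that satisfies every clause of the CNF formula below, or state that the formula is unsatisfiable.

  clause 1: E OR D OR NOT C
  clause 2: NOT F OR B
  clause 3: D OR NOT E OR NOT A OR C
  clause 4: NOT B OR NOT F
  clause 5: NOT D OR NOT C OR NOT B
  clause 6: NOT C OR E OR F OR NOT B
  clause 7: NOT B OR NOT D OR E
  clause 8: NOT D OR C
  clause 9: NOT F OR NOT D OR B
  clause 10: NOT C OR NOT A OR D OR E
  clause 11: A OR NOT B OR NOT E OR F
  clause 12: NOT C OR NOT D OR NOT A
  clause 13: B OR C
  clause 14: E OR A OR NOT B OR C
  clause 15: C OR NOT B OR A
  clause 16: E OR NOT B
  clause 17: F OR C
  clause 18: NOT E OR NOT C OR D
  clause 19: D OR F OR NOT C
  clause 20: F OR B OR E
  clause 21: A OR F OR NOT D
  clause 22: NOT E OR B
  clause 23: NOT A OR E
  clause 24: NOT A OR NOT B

Suppose F = false.
Unit clause (C) forces C = true.
Unit clause (D) forces D = true.
Unit clause (NOT B) forces B = false.
Unit clause (NOT A) forces A = false.
That conflicts with the unit clause (A).
So F must be the other value — set F = true.
Unit clause (B) forces B = true.
That conflicts with the unit clause (NOT B).
Both values of F lead to a conflict.

UNSATISFIABLE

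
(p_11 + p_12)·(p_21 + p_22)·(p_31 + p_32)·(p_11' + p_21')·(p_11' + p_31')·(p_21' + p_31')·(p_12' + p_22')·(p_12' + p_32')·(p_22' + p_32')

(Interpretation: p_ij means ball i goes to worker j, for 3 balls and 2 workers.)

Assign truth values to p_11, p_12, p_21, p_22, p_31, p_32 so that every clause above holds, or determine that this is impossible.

Try p_11 = 1.
Unit clause (p_21') forces p_21 = 0.
Unit clause (p_22) forces p_22 = 1.
Unit clause (p_31') forces p_31 = 0.
Unit clause (p_32) forces p_32 = 1.
But (p_32') is also a unit clause — contradiction.
That branch fails; take p_11 = 0 instead.
Unit clause (p_12) forces p_12 = 1.
Unit clause (p_22') forces p_22 = 0.
Unit clause (p_21) forces p_21 = 1.
Unit clause (p_31') forces p_31 = 0.
Unit clause (p_32) forces p_32 = 1.
But (p_32') is also a unit clause — contradiction.
Both values of p_11 lead to a conflict.

UNSATISFIABLE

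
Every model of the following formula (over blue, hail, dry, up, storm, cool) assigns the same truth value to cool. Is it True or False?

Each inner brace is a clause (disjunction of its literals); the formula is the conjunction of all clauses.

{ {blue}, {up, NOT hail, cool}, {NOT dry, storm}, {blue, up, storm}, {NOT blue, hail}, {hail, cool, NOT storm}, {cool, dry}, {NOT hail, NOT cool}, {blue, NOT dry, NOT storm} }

Suppose cool = true.
The clause (blue) is unit, so blue = true.
The clause (hail) is unit, so hail = true.
But (NOT hail) is also a unit clause — contradiction.
So every satisfying assignment has cool = False.

False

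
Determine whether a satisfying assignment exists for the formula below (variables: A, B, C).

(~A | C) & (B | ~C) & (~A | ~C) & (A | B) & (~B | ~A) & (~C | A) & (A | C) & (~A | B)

Unsatisfiable

Try A = 0.
The clause (B) is unit, so B = 1.
The clause (~C) is unit, so C = 0.
That conflicts with the unit clause (C).
Undo A and try A = 1.
The clause (C) is unit, so C = 1.
That conflicts with the unit clause (~C).
Both values of A lead to a conflict.
No assignment satisfies every clause.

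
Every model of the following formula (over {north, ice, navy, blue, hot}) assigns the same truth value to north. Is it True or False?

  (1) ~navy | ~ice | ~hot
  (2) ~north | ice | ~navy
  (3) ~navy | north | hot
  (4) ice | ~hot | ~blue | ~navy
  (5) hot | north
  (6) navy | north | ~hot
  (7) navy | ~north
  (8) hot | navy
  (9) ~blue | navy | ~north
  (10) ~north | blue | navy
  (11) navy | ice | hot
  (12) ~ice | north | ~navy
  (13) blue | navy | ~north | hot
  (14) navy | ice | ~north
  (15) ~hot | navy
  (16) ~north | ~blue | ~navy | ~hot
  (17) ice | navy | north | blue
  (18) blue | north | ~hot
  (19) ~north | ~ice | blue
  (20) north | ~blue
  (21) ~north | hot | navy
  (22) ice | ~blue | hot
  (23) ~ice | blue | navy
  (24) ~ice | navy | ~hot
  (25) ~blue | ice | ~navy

Suppose north = 0.
(hot) alone gives hot = 1.
(navy) alone gives navy = 1.
(~ice) alone gives ice = 0.
(~blue) alone gives blue = 0.
That conflicts with the unit clause (blue).
So every satisfying assignment has north = True.

True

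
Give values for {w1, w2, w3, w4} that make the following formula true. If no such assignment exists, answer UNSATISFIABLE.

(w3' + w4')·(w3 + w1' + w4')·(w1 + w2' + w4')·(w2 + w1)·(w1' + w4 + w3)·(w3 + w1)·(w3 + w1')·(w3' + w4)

Suppose w3 = 0.
(w1) alone gives w1 = 1.
That conflicts with the unit clause (w1').
So w3 must be the other value — set w3 = 1.
(w4') alone gives w4 = 0.
That conflicts with the unit clause (w4).
Neither w3 = 1 nor w3 = 0 works.

UNSATISFIABLE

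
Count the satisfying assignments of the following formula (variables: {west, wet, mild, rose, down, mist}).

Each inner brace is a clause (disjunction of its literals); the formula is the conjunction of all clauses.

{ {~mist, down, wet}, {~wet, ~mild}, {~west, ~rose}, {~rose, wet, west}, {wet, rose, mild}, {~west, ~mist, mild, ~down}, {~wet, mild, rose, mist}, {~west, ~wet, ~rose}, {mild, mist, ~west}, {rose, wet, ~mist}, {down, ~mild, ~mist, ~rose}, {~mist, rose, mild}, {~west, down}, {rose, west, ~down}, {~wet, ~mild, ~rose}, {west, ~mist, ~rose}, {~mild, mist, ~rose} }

4

There are 2^6 = 64 truth assignments over (west, wet, mild, rose, down, mist).
Split on down. With down = 1, the clauses containing down are satisfied and ~down drops from the rest; 2 of the 2^5 = 32 assignments to the other variables satisfy what remains.
With down = 0, by the same count on the reduced clause set, 2 assignments work.
(One model: west=F, wet=F, mild=T, rose=F, down=F, mist=F.)
Total: 2 + 2 = 4.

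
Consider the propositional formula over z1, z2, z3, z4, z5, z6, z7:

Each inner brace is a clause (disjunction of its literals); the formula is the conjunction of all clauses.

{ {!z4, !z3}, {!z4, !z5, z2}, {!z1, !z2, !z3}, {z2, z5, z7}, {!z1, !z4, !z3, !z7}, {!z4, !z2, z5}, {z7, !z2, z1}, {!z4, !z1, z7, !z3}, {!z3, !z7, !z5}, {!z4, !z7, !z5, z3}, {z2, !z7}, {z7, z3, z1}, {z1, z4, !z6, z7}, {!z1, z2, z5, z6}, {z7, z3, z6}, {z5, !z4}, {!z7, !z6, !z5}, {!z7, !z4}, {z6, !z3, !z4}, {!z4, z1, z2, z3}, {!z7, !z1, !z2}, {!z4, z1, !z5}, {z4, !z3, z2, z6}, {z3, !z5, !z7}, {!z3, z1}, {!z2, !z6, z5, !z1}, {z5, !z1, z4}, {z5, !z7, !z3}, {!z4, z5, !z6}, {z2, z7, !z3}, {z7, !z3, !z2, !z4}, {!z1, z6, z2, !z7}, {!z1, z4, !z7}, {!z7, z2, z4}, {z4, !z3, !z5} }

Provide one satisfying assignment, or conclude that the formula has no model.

Suppose z4 = false.
Suppose z2 = true.
Suppose z1 = true.
From the singleton clause (!z3), z3 = false.
From the singleton clause (!z7), z7 = false.
From the singleton clause (z6), z6 = true.
From the singleton clause (z5), z5 = true.
All clauses are satisfied.

z1=true, z2=true, z3=false, z4=false, z5=true, z6=true, z7=false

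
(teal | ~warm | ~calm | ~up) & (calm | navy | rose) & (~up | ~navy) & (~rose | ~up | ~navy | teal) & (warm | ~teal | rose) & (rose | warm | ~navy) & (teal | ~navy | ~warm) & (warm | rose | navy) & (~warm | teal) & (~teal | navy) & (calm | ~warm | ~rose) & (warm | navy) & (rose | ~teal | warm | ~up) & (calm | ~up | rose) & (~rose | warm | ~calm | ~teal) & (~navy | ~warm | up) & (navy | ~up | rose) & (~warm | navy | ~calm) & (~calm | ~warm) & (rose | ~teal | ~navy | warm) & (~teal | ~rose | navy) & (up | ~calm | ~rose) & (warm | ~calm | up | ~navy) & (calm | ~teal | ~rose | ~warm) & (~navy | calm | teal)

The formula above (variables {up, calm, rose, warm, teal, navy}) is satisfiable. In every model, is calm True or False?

Suppose calm = 1.
From the singleton clause (~warm), warm = 0.
From the singleton clause (navy), navy = 1.
From the singleton clause (~up), up = 0.
Now (up) is unsatisfied and unit — conflict.
So every satisfying assignment has calm = False.

False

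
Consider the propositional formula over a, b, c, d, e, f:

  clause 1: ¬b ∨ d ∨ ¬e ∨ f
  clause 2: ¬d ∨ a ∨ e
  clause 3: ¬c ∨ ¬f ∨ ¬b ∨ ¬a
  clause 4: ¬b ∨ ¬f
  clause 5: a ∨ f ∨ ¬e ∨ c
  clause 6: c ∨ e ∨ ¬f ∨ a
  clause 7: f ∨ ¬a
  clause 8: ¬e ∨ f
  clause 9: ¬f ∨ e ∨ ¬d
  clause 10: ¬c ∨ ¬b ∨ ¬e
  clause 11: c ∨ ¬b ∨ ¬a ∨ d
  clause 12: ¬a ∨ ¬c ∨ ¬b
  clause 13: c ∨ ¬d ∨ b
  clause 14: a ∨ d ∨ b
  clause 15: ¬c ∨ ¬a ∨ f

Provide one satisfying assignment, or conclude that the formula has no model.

a: False,  b: False,  c: True,  d: True,  e: True,  f: True

Suppose b = False.
Suppose f = True.
Suppose e = True.
Suppose c = True.
Suppose a = False.
From the singleton clause (d), d = True.
This assignment satisfies each clause.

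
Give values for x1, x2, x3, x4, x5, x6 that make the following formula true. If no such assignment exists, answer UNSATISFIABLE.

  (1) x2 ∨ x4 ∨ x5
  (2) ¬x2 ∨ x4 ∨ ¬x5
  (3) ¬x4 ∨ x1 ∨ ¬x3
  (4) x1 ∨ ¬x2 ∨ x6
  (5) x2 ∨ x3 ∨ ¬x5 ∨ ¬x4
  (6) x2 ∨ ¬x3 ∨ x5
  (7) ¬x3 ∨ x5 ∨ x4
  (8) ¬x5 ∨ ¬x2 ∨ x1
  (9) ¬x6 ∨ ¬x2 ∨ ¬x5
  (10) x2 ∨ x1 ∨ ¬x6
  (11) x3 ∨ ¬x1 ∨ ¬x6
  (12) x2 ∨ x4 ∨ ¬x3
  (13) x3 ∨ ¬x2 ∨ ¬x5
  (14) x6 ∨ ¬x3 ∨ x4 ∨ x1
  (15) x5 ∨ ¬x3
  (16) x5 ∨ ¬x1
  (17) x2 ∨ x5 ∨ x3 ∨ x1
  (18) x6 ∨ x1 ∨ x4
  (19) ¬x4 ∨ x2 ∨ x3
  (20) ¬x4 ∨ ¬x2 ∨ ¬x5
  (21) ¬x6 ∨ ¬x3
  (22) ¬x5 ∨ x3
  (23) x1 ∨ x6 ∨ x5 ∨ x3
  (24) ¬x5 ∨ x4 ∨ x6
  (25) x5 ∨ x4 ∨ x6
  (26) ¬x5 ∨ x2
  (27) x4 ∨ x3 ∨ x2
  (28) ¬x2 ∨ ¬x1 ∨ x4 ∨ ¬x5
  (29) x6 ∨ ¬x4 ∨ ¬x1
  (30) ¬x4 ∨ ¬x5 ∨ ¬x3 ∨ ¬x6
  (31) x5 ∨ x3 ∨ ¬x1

Try x5 = False.
The clause (¬x3) is unit, so x3 = False.
The clause (¬x1) is unit, so x1 = False.
The clause (x2) is unit, so x2 = True.
The clause (x6) is unit, so x6 = True.
All clauses hold; x4 can take either value.

x1: False, x2: True, x3: False, x4: False, x5: False, x6: True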